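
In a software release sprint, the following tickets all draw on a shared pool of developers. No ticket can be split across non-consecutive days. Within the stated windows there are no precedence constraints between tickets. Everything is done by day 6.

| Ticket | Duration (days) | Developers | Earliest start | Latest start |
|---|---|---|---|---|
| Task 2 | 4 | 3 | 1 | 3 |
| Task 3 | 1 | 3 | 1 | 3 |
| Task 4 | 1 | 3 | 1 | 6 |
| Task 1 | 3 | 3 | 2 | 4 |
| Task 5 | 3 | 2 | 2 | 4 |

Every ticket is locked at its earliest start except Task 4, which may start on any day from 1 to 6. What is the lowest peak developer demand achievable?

Task 4@1: d1:9  d2:8  d3:8  d4:8  d5:0  d6:0 → peak 9
Task 4@2: d1:6  d2:11  d3:8  d4:8  d5:0  d6:0 → peak 11
Task 4@3: d1:6  d2:8  d3:11  d4:8  d5:0  d6:0 → peak 11
Task 4@4: d1:6  d2:8  d3:8  d4:11  d5:0  d6:0 → peak 11
Task 4@5: d1:6  d2:8  d3:8  d4:8  d5:3  d6:0 → peak 8
Task 4@6: d1:6  d2:8  d3:8  d4:8  d5:0  d6:3 → peak 8
Best is Task 4@5, peak 8.

8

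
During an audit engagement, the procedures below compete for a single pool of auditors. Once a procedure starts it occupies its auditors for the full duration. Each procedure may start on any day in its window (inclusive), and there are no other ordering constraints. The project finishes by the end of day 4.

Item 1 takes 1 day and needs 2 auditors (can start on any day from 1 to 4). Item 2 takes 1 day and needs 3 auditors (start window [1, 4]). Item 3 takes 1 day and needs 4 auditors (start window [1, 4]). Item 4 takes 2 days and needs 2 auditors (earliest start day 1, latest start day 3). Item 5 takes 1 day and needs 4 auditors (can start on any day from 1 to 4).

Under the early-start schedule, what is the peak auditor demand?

Early-start schedule: Item 1@1, Item 2@1, Item 3@1, Item 4@1, Item 5@1.
Load per day: day 1: 15, day 2: 2, day 3: 0, day 4: 0.
Peak is 15.

15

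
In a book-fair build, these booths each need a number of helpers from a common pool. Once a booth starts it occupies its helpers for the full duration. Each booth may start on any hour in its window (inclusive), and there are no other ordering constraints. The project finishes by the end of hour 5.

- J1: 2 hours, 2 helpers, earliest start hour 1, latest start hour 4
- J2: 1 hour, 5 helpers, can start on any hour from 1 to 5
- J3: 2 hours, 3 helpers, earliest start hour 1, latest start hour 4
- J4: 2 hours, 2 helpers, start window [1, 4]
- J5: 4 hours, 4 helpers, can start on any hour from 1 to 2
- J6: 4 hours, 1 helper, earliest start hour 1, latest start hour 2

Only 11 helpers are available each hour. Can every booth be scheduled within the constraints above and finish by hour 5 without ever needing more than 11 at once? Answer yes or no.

yes

Schedule J1@1, J2@1, J3@3, J4@1, J5@2, J6@2: h1:9  h2:9  h3:8  h4:8  h5:5 — peak 9 ≤ 11.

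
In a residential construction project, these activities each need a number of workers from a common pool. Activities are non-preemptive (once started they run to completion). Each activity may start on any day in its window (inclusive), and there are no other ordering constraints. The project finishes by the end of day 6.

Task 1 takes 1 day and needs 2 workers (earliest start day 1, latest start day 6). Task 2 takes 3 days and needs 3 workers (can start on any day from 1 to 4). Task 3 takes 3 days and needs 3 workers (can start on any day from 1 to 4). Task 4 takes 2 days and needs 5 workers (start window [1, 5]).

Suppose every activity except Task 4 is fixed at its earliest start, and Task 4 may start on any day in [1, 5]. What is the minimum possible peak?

8

Task 4@1: d1:13  d2:11  d3:6  d4:0  d5:0  d6:0 → peak 13
Task 4@2: d1:8  d2:11  d3:11  d4:0  d5:0  d6:0 → peak 11
Task 4@3: d1:8  d2:6  d3:11  d4:5  d5:0  d6:0 → peak 11
Task 4@4: d1:8  d2:6  d3:6  d4:5  d5:5  d6:0 → peak 8
Task 4@5: d1:8  d2:6  d3:6  d4:0  d5:5  d6:5 → peak 8
Best is Task 4@4, peak 8.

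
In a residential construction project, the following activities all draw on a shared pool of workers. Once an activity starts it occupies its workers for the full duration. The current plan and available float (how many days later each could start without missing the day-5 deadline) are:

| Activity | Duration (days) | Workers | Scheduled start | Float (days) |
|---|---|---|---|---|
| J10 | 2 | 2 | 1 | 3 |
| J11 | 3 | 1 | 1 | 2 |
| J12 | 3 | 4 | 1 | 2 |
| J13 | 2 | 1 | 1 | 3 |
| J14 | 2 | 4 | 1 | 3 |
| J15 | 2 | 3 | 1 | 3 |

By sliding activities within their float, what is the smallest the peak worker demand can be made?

8

Early-start (J10@1, J11@1, J12@1, J13@1, J14@1, J15@1) gives peak 15: d1:15  d2:15  d3:5  d4:0  d5:0.
Shift J14→4, J15→3.
Schedule J10@1, J11@1, J12@1, J13@1, J14@4, J15@3: d1:8  d2:8  d3:8  d4:7  d5:4 — peak 8.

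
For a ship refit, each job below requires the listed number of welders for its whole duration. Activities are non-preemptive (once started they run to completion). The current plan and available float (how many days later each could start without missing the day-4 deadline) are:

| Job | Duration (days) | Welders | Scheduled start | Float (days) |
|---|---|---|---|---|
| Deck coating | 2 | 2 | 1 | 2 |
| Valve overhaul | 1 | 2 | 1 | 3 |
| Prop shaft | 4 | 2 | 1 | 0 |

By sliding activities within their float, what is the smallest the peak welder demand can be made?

4

Early-start (Deck coating@1, Valve overhaul@1, Prop shaft@1) gives peak 6: d1:6  d2:4  d3:2  d4:2.
Shift Valve overhaul→3.
Schedule Deck coating@1, Valve overhaul@3, Prop shaft@1: d1:4  d2:4  d3:4  d4:2 — peak 4.
Total welder-days = 14 over 4 days ⇒ peak ≥ ⌈14/4⌉ = 4, so 4 is optimal.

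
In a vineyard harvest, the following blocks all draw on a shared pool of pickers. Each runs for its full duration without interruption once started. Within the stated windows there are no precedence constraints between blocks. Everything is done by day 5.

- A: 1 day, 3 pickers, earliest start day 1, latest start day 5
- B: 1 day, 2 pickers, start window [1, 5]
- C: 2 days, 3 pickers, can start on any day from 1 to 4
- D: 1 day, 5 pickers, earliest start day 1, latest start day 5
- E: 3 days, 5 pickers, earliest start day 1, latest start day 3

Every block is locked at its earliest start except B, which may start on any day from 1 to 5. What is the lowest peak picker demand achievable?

B@1: d1:18  d2:8  d3:5  d4:0  d5:0 → peak 18
B@2: d1:16  d2:10  d3:5  d4:0  d5:0 → peak 16
B@3: d1:16  d2:8  d3:7  d4:0  d5:0 → peak 16
B@4: d1:16  d2:8  d3:5  d4:2  d5:0 → peak 16
B@5: d1:16  d2:8  d3:5  d4:0  d5:2 → peak 16
Best is B@2, peak 16.

16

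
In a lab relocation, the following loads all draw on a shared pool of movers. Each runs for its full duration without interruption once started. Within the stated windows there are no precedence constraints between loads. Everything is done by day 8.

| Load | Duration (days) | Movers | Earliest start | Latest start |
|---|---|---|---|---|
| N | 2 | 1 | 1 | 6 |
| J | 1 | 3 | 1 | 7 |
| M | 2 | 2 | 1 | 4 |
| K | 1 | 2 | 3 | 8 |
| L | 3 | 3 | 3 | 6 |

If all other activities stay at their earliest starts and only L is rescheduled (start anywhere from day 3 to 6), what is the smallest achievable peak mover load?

6

L@3: d1:6  d2:3  d3:5  d4:3  d5:3  d6:0  d7:0  d8:0 → peak 6
L@4: d1:6  d2:3  d3:2  d4:3  d5:3  d6:3  d7:0  d8:0 → peak 6
L@5: d1:6  d2:3  d3:2  d4:0  d5:3  d6:3  d7:3  d8:0 → peak 6
L@6: d1:6  d2:3  d3:2  d4:0  d5:0  d6:3  d7:3  d8:3 → peak 6
Best is L@3, peak 6.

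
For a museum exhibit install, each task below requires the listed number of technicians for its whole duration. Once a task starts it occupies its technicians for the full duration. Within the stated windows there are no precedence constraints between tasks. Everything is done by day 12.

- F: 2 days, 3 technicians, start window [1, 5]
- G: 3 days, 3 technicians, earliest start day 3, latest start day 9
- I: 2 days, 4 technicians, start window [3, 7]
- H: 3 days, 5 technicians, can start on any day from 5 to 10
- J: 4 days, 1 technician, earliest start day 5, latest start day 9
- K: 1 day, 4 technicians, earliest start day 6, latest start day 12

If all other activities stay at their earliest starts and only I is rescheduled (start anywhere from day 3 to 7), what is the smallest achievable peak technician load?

I@3: d1:3  d2:3  d3:7  d4:7  d5:9  d6:10  d7:6  d8:1  d9:0  d10:0  d11:0  d12:0 → peak 10
I@4: d1:3  d2:3  d3:3  d4:7  d5:13  d6:10  d7:6  d8:1  d9:0  d10:0  d11:0  d12:0 → peak 13
I@5: d1:3  d2:3  d3:3  d4:3  d5:13  d6:14  d7:6  d8:1  d9:0  d10:0  d11:0  d12:0 → peak 14
I@6: d1:3  d2:3  d3:3  d4:3  d5:9  d6:14  d7:10  d8:1  d9:0  d10:0  d11:0  d12:0 → peak 14
I@7: d1:3  d2:3  d3:3  d4:3  d5:9  d6:10  d7:10  d8:5  d9:0  d10:0  d11:0  d12:0 → peak 10
Best is I@3, peak 10.

10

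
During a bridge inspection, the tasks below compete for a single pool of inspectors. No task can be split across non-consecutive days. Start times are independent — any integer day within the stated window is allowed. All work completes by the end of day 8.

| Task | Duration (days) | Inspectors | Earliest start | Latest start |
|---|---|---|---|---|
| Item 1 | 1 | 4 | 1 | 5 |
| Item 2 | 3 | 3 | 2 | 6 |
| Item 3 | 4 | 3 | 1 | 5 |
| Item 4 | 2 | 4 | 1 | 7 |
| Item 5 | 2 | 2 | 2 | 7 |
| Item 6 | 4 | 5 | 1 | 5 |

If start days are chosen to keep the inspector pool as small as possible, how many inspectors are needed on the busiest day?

Early-start (Item 1@1, Item 2@2, Item 3@1, Item 4@1, Item 5@2, Item 6@1) gives peak 17: d1:16  d2:17  d3:13  d4:11  d5:0  d6:0  d7:0  d8:0.
Shift Item 3→3, Item 5→3, Item 6→5.
Schedule Item 1@1, Item 2@2, Item 3@3, Item 4@1, Item 5@3, Item 6@5: d1:8  d2:7  d3:8  d4:8  d5:8  d6:8  d7:5  d8:5 — peak 8.
Total inspector-days = 57 over 8 days ⇒ peak ≥ ⌈57/8⌉ = 8, so 8 is optimal.

8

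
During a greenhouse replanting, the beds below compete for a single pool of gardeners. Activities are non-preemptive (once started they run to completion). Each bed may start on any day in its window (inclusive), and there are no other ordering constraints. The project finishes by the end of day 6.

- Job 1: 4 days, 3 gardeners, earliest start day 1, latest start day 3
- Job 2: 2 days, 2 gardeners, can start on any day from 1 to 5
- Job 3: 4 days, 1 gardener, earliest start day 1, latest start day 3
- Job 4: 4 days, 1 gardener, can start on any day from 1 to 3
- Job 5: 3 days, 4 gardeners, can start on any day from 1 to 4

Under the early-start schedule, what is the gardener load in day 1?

11

At early start, day 1 has: Job 1, Job 2, Job 3, Job 4, Job 5.
Demand: 3 + 2 + 1 + 1 + 4 = 11.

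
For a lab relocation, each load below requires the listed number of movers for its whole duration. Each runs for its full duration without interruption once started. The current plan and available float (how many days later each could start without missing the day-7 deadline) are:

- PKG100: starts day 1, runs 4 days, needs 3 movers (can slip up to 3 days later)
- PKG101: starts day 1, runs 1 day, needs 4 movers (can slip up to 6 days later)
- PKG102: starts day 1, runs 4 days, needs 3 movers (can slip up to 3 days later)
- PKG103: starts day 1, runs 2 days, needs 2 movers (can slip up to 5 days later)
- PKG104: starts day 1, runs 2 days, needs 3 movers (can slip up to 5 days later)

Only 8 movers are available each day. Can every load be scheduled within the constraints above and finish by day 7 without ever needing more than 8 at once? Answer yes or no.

Schedule PKG100@1, PKG101@5, PKG102@1, PKG103@5, PKG104@6: d1:6  d2:6  d3:6  d4:6  d5:6  d6:5  d7:3 — peak 6 ≤ 8.

yes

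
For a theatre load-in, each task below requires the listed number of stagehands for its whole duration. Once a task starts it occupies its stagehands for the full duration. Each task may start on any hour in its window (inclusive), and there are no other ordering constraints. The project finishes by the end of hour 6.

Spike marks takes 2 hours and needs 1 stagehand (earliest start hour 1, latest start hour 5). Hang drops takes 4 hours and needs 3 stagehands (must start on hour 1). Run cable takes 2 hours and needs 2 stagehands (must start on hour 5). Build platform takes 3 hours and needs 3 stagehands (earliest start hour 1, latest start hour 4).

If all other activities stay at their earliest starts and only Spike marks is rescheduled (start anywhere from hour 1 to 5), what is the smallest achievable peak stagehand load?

6

Spike marks@1: h1:7  h2:7  h3:6  h4:3  h5:2  h6:2 → peak 7
Spike marks@2: h1:6  h2:7  h3:7  h4:3  h5:2  h6:2 → peak 7
Spike marks@3: h1:6  h2:6  h3:7  h4:4  h5:2  h6:2 → peak 7
Spike marks@4: h1:6  h2:6  h3:6  h4:4  h5:3  h6:2 → peak 6
Spike marks@5: h1:6  h2:6  h3:6  h4:3  h5:3  h6:3 → peak 6
Best is Spike marks@4, peak 6.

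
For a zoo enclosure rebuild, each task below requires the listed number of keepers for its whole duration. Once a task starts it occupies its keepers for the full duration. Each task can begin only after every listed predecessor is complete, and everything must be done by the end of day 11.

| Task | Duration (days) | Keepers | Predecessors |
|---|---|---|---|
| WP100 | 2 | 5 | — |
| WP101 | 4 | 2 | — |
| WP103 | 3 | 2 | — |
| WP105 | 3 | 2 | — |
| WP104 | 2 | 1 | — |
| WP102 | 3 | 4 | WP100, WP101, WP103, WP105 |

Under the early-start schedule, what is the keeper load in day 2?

At early start, day 2 has: WP100, WP101, WP103, WP105, WP104.
Demand: 5 + 2 + 2 + 2 + 1 = 12.

12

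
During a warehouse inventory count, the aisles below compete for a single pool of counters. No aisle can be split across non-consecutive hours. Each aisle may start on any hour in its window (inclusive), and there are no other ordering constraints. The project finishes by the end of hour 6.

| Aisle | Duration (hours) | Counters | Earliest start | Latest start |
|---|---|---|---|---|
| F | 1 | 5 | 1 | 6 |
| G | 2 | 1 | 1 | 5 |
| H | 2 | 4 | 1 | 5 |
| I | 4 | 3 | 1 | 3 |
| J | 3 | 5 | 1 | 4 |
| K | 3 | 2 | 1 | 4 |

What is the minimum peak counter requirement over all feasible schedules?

9

Early-start (F@1, G@1, H@1, I@1, J@1, K@1) gives peak 20: h1:20  h2:15  h3:10  h4:3  h5:0  h6:0.
Shift H→2, I→3, J→4.
Schedule F@1, G@1, H@2, I@3, J@4, K@1: h1:8  h2:7  h3:9  h4:8  h5:8  h6:8 — peak 9.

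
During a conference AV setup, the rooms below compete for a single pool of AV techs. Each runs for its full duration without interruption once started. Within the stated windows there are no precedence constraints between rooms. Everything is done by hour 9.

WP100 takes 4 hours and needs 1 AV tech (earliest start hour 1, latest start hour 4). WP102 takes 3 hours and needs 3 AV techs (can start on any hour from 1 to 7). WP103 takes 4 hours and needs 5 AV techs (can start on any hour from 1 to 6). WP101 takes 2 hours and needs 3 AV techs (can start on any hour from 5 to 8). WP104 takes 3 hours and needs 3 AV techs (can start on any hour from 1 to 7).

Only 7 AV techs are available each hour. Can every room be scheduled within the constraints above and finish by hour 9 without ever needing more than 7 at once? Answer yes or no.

yes

Schedule WP100@1, WP102@5, WP103@1, WP101@5, WP104@7: h1:6  h2:6  h3:6  h4:6  h5:6  h6:6  h7:6  h8:3  h9:3 — peak 6 ≤ 7.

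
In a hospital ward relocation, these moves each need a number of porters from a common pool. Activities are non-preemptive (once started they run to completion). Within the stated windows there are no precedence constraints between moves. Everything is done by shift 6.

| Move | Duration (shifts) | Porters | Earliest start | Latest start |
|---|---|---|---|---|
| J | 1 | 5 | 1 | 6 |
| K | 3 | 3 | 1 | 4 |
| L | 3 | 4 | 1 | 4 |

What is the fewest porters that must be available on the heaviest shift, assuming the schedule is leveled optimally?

7

Early-start (J@1, K@1, L@1) gives peak 12: s1:12  s2:7  s3:7  s4:0  s5:0  s6:0.
Shift K→2, L→2.
Schedule J@1, K@2, L@2: s1:5  s2:7  s3:7  s4:7  s5:0  s6:0 — peak 7.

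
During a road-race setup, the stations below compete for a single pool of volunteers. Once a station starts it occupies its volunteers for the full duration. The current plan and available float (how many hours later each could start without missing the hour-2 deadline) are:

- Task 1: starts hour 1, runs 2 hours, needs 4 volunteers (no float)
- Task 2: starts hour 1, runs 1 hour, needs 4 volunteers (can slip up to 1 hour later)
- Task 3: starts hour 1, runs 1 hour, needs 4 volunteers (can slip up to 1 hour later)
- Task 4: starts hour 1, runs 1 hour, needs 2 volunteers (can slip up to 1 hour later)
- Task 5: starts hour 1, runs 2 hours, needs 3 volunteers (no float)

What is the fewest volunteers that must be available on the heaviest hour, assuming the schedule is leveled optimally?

13

Early-start (Task 1@1, Task 2@1, Task 3@1, Task 4@1, Task 5@1) gives peak 17: h1:17  h2:7.
Shift Task 3→2.
Schedule Task 1@1, Task 2@1, Task 3@2, Task 4@1, Task 5@1: h1:13  h2:11 — peak 13.
No arrangement of the 8 feasible schedules does better.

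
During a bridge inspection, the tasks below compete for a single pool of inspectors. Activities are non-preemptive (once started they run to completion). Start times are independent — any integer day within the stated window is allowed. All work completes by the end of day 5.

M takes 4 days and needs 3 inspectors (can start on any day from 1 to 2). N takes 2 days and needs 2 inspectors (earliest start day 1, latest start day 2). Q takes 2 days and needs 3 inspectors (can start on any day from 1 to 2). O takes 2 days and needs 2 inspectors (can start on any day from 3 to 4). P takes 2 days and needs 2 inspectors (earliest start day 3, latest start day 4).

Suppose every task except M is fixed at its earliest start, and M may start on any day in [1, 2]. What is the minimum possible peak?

M@1: d1:8  d2:8  d3:7  d4:7  d5:0 → peak 8
M@2: d1:5  d2:8  d3:7  d4:7  d5:3 → peak 8
Best is M@1, peak 8.

8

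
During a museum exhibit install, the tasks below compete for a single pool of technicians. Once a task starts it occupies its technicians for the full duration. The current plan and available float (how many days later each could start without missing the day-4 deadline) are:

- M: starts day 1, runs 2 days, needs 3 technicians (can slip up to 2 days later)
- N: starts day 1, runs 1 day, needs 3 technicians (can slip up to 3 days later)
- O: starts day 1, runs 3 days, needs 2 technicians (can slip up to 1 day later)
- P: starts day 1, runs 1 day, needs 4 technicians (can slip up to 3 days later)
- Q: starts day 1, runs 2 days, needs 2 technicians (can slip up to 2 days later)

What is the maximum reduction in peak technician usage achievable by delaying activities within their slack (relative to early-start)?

Early-start peak: d1:14  d2:7  d3:2  d4:0 ⇒ 14.
Leveled (M@1, N@1, O@2, P@4, Q@2): d1:6  d2:7  d3:4  d4:6 ⇒ 7.
Reduction 14 − 7 = 7.

7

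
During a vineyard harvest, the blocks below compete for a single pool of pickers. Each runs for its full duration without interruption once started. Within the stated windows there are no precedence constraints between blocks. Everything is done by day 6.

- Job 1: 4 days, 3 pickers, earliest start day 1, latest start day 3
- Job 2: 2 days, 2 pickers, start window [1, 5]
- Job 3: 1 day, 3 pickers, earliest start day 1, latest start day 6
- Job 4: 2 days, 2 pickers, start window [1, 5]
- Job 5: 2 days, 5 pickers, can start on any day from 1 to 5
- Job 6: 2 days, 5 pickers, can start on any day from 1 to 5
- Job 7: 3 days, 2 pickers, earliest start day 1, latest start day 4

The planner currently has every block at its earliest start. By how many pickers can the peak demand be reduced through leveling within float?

Early-start peak: d1:22  d2:19  d3:5  d4:3  d5:0  d6:0 ⇒ 22.
Leveled (Job 1@1, Job 2@3, Job 3@3, Job 4@4, Job 5@1, Job 6@5, Job 7@4): d1:8  d2:8  d3:8  d4:9  d5:9  d6:7 ⇒ 9.
Reduction 22 − 9 = 13.

13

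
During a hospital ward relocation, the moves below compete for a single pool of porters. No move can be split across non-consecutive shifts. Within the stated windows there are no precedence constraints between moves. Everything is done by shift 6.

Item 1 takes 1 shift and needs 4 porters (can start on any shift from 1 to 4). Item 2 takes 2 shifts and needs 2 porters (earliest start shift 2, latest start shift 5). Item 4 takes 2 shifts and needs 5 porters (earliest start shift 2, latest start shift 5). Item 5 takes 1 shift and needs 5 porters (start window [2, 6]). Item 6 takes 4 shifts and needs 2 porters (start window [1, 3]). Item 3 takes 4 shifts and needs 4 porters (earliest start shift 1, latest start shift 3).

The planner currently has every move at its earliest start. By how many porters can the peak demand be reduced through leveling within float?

Early-start peak: s1:10  s2:18  s3:13  s4:6  s5:0  s6:0 ⇒ 18.
Leveled (Item 1@1, Item 2@2, Item 4@5, Item 5@2, Item 6@1, Item 3@3): s1:6  s2:9  s3:8  s4:6  s5:9  s6:9 ⇒ 9.
Reduction 18 − 9 = 9.

9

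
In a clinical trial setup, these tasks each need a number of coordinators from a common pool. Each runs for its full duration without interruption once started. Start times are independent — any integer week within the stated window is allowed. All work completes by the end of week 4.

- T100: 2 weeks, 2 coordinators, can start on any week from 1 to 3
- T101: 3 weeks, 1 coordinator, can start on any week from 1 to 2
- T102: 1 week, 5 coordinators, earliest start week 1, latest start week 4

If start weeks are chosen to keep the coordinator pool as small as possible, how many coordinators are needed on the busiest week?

5

Early-start (T100@1, T101@1, T102@1) gives peak 8: w1:8  w2:3  w3:1  w4:0.
Shift T102→4.
Schedule T100@1, T101@1, T102@4: w1:3  w2:3  w3:1  w4:5 — peak 5.
No arrangement of the 24 feasible schedules does better.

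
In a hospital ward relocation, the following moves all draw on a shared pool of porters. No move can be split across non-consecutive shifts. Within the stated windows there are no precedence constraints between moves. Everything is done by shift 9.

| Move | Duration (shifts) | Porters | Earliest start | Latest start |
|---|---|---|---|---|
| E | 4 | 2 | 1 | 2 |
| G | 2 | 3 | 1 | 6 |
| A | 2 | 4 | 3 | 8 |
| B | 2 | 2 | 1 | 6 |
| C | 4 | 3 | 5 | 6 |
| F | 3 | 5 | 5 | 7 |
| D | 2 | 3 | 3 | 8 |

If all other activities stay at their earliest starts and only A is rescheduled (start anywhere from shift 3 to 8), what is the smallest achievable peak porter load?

8

A@3: s1:7  s2:7  s3:9  s4:9  s5:8  s6:8  s7:8  s8:3  s9:0 → peak 9
A@4: s1:7  s2:7  s3:5  s4:9  s5:12  s6:8  s7:8  s8:3  s9:0 → peak 12
A@5: s1:7  s2:7  s3:5  s4:5  s5:12  s6:12  s7:8  s8:3  s9:0 → peak 12
A@6: s1:7  s2:7  s3:5  s4:5  s5:8  s6:12  s7:12  s8:3  s9:0 → peak 12
A@7: s1:7  s2:7  s3:5  s4:5  s5:8  s6:8  s7:12  s8:7  s9:0 → peak 12
A@8: s1:7  s2:7  s3:5  s4:5  s5:8  s6:8  s7:8  s8:7  s9:4 → peak 8
Best is A@8, peak 8.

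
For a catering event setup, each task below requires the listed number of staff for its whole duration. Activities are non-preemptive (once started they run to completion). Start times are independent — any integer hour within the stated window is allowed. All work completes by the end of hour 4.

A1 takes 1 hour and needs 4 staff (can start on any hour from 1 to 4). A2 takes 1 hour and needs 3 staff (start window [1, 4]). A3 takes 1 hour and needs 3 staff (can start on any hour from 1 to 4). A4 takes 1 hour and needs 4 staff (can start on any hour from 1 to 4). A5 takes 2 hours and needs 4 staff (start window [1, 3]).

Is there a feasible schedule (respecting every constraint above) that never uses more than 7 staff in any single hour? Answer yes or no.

Schedule A1@1, A2@1, A3@2, A4@2, A5@3: h1:7  h2:7  h3:4  h4:4 — peak 7 ≤ 7.

yes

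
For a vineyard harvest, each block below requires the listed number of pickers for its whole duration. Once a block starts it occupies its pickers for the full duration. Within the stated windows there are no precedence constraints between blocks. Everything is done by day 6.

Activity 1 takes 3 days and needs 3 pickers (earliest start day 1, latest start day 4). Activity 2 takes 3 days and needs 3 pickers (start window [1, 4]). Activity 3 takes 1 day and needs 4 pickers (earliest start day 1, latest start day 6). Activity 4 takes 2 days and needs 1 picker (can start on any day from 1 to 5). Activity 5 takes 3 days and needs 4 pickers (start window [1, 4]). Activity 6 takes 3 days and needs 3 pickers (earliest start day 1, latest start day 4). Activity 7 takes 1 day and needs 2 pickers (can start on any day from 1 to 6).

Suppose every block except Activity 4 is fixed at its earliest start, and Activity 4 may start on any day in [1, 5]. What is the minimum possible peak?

19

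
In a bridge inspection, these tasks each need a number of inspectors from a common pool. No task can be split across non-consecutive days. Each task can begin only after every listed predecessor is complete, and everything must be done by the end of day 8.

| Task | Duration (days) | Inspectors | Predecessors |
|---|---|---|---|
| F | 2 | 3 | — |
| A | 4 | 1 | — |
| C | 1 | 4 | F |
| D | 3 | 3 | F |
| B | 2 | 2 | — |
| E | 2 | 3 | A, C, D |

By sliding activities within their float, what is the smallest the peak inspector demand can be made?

Early-start (F@1, A@1, C@3, D@3, B@1, E@6) gives peak 8: d1:6  d2:6  d3:8  d4:4  d5:3  d6:3  d7:3  d8:0.
Shift D→4, B→5, E→7.
Schedule F@1, A@1, C@3, D@4, B@5, E@7: d1:4  d2:4  d3:5  d4:4  d5:5  d6:5  d7:3  d8:3 — peak 5.
Total inspector-days = 33 over 8 days ⇒ peak ≥ ⌈33/8⌉ = 5, so 5 is optimal.

5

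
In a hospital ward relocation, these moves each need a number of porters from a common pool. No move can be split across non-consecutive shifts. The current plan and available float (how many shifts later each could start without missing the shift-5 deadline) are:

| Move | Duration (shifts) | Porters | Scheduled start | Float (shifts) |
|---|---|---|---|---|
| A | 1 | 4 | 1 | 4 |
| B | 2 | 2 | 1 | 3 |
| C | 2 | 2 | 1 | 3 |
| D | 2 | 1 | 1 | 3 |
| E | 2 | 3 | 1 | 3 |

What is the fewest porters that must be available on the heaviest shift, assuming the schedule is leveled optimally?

Early-start (A@1, B@1, C@1, D@1, E@1) gives peak 12: s1:12  s2:8  s3:0  s4:0  s5:0.
Shift B→2, C→2, D→4, E→4.
Schedule A@1, B@2, C@2, D@4, E@4: s1:4  s2:4  s3:4  s4:4  s5:4 — peak 4.
Total porter-shifts = 20 over 5 shifts ⇒ peak ≥ ⌈20/5⌉ = 4, so 4 is optimal.

4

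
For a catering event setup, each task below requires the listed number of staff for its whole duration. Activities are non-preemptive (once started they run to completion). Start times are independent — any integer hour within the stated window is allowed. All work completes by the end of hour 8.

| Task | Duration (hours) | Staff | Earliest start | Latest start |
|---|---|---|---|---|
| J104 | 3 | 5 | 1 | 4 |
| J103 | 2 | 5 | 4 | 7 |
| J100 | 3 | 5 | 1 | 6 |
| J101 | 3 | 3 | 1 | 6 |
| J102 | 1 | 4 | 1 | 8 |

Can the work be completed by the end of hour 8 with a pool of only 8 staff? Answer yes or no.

The minimum achievable peak is 9; 8 < 9, so no feasible schedule stays within the cap.

no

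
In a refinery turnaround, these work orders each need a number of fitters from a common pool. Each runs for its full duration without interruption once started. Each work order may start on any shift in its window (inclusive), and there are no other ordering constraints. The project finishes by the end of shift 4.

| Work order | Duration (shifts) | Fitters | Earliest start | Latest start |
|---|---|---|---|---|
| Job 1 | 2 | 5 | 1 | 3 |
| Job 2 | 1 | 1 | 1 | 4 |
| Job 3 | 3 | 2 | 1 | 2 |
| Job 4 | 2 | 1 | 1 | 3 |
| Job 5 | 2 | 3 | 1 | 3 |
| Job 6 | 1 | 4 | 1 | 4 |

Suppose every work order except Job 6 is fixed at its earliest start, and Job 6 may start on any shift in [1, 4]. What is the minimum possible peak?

12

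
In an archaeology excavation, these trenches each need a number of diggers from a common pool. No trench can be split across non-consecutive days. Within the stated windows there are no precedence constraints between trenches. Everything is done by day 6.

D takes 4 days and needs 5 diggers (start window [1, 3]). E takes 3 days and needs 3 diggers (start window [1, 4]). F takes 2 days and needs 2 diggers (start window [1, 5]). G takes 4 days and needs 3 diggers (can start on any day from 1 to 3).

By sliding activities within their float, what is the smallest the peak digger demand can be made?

Early-start (D@1, E@1, F@1, G@1) gives peak 13: d1:13  d2:13  d3:11  d4:8  d5:0  d6:0.
Shift G→3.
Schedule D@1, E@1, F@1, G@3: d1:10  d2:10  d3:11  d4:8  d5:3  d6:3 — peak 11.

11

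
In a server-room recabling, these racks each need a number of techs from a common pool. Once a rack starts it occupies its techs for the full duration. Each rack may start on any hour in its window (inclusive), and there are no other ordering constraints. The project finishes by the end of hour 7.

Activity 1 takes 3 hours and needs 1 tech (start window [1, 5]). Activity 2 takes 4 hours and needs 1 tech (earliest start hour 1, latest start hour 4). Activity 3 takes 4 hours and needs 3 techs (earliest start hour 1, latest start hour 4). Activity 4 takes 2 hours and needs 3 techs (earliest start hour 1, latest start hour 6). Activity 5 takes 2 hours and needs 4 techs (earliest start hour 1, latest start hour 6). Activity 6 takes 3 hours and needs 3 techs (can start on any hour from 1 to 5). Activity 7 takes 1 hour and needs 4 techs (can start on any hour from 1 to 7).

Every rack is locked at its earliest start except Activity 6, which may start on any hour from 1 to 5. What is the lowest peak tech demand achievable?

16

Activity 6@1: h1:19  h2:15  h3:8  h4:4  h5:0  h6:0  h7:0 → peak 19
Activity 6@2: h1:16  h2:15  h3:8  h4:7  h5:0  h6:0  h7:0 → peak 16
Activity 6@3: h1:16  h2:12  h3:8  h4:7  h5:3  h6:0  h7:0 → peak 16
Activity 6@4: h1:16  h2:12  h3:5  h4:7  h5:3  h6:3  h7:0 → peak 16
Activity 6@5: h1:16  h2:12  h3:5  h4:4  h5:3  h6:3  h7:3 → peak 16
Best is Activity 6@2, peak 16.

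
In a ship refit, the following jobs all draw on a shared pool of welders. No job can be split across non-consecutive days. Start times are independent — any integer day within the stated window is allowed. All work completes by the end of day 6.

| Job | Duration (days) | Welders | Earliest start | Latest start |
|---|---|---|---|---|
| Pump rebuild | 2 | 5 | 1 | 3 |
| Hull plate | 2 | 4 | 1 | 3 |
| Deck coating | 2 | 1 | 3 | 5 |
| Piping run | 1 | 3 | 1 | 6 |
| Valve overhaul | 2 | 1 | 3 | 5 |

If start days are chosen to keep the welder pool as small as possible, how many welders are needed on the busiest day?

Early-start (Pump rebuild@1, Hull plate@1, Deck coating@3, Piping run@1, Valve overhaul@3) gives peak 12: d1:12  d2:9  d3:2  d4:2  d5:0  d6:0.
Shift Hull plate→3, Piping run→5, Valve overhaul→5.
Schedule Pump rebuild@1, Hull plate@3, Deck coating@3, Piping run@5, Valve overhaul@5: d1:5  d2:5  d3:5  d4:5  d5:4  d6:1 — peak 5.
Total welder-days = 25 over 6 days ⇒ peak ≥ ⌈25/6⌉ = 5, so 5 is optimal.

5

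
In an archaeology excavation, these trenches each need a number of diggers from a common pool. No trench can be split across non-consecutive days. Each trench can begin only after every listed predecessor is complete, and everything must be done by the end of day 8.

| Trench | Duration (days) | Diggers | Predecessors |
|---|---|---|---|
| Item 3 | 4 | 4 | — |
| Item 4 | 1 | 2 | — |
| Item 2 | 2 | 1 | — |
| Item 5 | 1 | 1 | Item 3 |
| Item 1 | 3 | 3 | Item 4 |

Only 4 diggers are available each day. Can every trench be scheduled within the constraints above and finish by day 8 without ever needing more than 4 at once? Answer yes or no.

yes

Schedule Item 3@1, Item 4@5, Item 2@5, Item 5@5, Item 1@6: d1:4  d2:4  d3:4  d4:4  d5:4  d6:4  d7:3  d8:3 — peak 4 ≤ 4.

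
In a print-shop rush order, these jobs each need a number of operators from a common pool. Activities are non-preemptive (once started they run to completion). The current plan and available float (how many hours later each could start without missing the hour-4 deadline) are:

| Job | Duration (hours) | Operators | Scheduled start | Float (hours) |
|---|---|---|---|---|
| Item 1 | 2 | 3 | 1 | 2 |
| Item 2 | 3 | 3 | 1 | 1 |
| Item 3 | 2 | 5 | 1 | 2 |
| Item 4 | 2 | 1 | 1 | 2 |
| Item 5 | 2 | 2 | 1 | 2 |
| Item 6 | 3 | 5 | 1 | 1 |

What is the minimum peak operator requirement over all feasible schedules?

Early-start (Item 1@1, Item 2@1, Item 3@1, Item 4@1, Item 5@1, Item 6@1) gives peak 19: h1:19  h2:19  h3:8  h4:0.
Shift Item 3→3.
Schedule Item 1@1, Item 2@1, Item 3@3, Item 4@1, Item 5@1, Item 6@1: h1:14  h2:14  h3:13  h4:5 — peak 14.

14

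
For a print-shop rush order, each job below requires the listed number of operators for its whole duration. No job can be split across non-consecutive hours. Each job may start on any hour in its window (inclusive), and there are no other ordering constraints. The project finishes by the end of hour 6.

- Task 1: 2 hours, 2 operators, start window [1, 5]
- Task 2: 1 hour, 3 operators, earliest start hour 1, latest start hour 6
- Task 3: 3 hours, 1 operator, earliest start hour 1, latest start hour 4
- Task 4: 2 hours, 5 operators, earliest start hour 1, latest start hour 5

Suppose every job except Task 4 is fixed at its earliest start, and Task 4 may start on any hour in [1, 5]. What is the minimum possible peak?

Task 4@1: h1:11  h2:8  h3:1  h4:0  h5:0  h6:0 → peak 11
Task 4@2: h1:6  h2:8  h3:6  h4:0  h5:0  h6:0 → peak 8
Task 4@3: h1:6  h2:3  h3:6  h4:5  h5:0  h6:0 → peak 6
Task 4@4: h1:6  h2:3  h3:1  h4:5  h5:5  h6:0 → peak 6
Task 4@5: h1:6  h2:3  h3:1  h4:0  h5:5  h6:5 → peak 6
Best is Task 4@3, peak 6.

6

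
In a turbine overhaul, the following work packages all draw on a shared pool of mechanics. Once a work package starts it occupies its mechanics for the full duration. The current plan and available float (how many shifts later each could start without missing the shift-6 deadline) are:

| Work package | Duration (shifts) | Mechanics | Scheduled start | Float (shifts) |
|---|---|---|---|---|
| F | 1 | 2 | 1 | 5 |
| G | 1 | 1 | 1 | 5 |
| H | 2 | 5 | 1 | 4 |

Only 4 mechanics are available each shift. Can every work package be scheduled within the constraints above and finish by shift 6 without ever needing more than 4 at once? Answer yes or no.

The minimum achievable peak is 5; 4 < 5, so no feasible schedule stays within the cap.

no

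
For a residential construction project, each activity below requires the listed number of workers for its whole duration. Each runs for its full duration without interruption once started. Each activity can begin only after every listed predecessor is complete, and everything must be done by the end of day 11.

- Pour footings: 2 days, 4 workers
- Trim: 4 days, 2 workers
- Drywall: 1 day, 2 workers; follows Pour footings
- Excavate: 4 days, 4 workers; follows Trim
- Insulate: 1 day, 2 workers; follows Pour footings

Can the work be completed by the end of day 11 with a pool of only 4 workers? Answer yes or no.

Schedule Pour footings@1, Trim@3, Drywall@3, Excavate@7, Insulate@4: d1:4  d2:4  d3:4  d4:4  d5:2  d6:2  d7:4  d8:4  d9:4  d10:4  d11:0 — peak 4 ≤ 4.

yes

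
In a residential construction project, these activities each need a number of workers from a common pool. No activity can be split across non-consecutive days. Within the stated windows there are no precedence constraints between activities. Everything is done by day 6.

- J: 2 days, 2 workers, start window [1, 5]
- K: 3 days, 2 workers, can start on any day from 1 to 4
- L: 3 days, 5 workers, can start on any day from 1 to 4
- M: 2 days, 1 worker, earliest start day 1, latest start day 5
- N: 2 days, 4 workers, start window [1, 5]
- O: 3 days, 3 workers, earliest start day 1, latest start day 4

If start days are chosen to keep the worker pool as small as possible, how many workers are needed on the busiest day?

Early-start (J@1, K@1, L@1, M@1, N@1, O@1) gives peak 17: d1:17  d2:17  d3:10  d4:0  d5:0  d6:0.
Shift M→3, N→4, O→4.
Schedule J@1, K@1, L@1, M@3, N@4, O@4: d1:9  d2:9  d3:8  d4:8  d5:7  d6:3 — peak 9.

9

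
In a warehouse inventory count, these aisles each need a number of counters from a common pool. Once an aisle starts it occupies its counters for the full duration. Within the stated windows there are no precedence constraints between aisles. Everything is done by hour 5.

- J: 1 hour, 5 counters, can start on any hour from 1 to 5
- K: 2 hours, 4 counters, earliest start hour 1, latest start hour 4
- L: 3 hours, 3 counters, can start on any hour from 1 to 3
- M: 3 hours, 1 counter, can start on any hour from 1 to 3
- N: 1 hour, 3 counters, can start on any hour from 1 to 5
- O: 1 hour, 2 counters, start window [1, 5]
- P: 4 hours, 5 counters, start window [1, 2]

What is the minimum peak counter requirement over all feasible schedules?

Early-start (J@1, K@1, L@1, M@1, N@1, O@1, P@1) gives peak 23: h1:23  h2:13  h3:9  h4:5  h5:0.
Shift L→3, N→4, O→3, P→2.
Schedule J@1, K@1, L@3, M@1, N@4, O@3, P@2: h1:10  h2:10  h3:11  h4:11  h5:8 — peak 11.

11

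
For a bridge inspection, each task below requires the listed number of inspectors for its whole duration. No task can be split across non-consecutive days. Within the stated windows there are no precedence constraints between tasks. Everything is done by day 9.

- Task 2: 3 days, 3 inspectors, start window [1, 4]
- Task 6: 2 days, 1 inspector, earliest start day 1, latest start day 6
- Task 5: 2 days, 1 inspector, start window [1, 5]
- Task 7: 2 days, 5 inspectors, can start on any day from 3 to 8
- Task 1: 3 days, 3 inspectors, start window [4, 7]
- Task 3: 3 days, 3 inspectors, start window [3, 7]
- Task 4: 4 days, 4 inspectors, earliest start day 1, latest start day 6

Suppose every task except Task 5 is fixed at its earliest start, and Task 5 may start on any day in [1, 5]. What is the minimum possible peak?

15

Task 5@1: d1:9  d2:9  d3:15  d4:15  d5:6  d6:3  d7:0  d8:0  d9:0 → peak 15
Task 5@2: d1:8  d2:9  d3:16  d4:15  d5:6  d6:3  d7:0  d8:0  d9:0 → peak 16
Task 5@3: d1:8  d2:8  d3:16  d4:16  d5:6  d6:3  d7:0  d8:0  d9:0 → peak 16
Task 5@4: d1:8  d2:8  d3:15  d4:16  d5:7  d6:3  d7:0  d8:0  d9:0 → peak 16
Task 5@5: d1:8  d2:8  d3:15  d4:15  d5:7  d6:4  d7:0  d8:0  d9:0 → peak 15
Best is Task 5@1, peak 15.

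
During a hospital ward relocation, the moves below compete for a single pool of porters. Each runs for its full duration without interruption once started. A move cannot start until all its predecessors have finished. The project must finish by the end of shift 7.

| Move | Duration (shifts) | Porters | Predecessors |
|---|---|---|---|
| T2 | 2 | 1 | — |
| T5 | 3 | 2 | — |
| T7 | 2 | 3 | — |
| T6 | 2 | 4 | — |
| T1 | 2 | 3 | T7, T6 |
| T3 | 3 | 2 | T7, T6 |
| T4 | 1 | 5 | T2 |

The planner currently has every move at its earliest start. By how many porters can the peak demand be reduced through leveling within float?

Early-start peak: s1:10  s2:10  s3:12  s4:5  s5:2  s6:0  s7:0 ⇒ 12.
Leveled (T2@1, T5@1, T7@1, T6@3, T1@5, T3@5, T4@7): s1:6  s2:6  s3:6  s4:4  s5:5  s6:5  s7:7 ⇒ 7.
Reduction 12 − 7 = 5.

5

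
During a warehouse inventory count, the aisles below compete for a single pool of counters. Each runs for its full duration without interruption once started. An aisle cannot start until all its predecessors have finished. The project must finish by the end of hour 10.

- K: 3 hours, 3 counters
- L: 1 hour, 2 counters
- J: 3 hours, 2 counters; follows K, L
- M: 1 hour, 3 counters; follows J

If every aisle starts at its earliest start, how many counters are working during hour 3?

3

At early start, hour 3 has: K.
Demand: 3 = 3.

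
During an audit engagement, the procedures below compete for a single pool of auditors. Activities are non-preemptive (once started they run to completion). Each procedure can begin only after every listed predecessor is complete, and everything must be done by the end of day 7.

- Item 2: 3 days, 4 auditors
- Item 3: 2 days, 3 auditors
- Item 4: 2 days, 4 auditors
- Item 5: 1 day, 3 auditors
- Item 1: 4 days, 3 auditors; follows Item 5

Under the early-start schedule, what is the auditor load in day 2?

14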